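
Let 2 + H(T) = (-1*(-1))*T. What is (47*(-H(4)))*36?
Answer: -3384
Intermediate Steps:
H(T) = -2 + T (H(T) = -2 + (-1*(-1))*T = -2 + 1*T = -2 + T)
(47*(-H(4)))*36 = (47*(-(-2 + 4)))*36 = (47*(-1*2))*36 = (47*(-2))*36 = -94*36 = -3384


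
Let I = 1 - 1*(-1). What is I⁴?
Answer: 16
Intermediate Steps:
I = 2 (I = 1 + 1 = 2)
I⁴ = 2⁴ = 16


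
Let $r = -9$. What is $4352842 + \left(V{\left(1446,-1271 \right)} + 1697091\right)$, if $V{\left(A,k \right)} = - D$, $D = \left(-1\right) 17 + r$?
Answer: $6049959$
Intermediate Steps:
$D = -26$ ($D = \left(-1\right) 17 - 9 = -17 - 9 = -26$)
$V{\left(A,k \right)} = 26$ ($V{\left(A,k \right)} = \left(-1\right) \left(-26\right) = 26$)
$4352842 + \left(V{\left(1446,-1271 \right)} + 1697091\right) = 4352842 + \left(26 + 1697091\right) = 4352842 + 1697117 = 6049959$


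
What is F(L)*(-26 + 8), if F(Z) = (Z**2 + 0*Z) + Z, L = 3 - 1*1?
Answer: -108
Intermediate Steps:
L = 2 (L = 3 - 1 = 2)
F(Z) = Z + Z**2 (F(Z) = (Z**2 + 0) + Z = Z**2 + Z = Z + Z**2)
F(L)*(-26 + 8) = (2*(1 + 2))*(-26 + 8) = (2*3)*(-18) = 6*(-18) = -108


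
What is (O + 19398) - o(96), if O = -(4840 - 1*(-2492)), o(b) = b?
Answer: 11970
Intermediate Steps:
O = -7332 (O = -(4840 + 2492) = -1*7332 = -7332)
(O + 19398) - o(96) = (-7332 + 19398) - 1*96 = 12066 - 96 = 11970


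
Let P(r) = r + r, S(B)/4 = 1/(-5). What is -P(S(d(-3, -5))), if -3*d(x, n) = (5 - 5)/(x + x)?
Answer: 8/5 ≈ 1.6000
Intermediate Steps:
d(x, n) = 0 (d(x, n) = -(5 - 5)/(3*(x + x)) = -0/(2*x) = -0*1/(2*x) = -⅓*0 = 0)
S(B) = -⅘ (S(B) = 4/(-5) = 4*(-⅕) = -⅘)
P(r) = 2*r
-P(S(d(-3, -5))) = -2*(-4)/5 = -1*(-8/5) = 8/5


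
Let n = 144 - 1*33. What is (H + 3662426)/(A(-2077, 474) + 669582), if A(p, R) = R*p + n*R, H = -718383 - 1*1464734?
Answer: -493103/87434 ≈ -5.6397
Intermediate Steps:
n = 111 (n = 144 - 33 = 111)
H = -2183117 (H = -718383 - 1464734 = -2183117)
A(p, R) = 111*R + R*p (A(p, R) = R*p + 111*R = 111*R + R*p)
(H + 3662426)/(A(-2077, 474) + 669582) = (-2183117 + 3662426)/(474*(111 - 2077) + 669582) = 1479309/(474*(-1966) + 669582) = 1479309/(-931884 + 669582) = 1479309/(-262302) = 1479309*(-1/262302) = -493103/87434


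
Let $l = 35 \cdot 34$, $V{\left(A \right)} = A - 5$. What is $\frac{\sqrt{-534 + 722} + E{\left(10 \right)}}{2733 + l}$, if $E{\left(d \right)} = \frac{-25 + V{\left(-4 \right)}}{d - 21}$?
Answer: $\frac{34}{43153} + \frac{2 \sqrt{47}}{3923} \approx 0.004283$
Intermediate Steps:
$V{\left(A \right)} = -5 + A$
$l = 1190$
$E{\left(d \right)} = - \frac{34}{-21 + d}$ ($E{\left(d \right)} = \frac{-25 - 9}{d - 21} = \frac{-25 - 9}{-21 + d} = - \frac{34}{-21 + d}$)
$\frac{\sqrt{-534 + 722} + E{\left(10 \right)}}{2733 + l} = \frac{\sqrt{-534 + 722} - \frac{34}{-21 + 10}}{2733 + 1190} = \frac{\sqrt{188} - \frac{34}{-11}}{3923} = \left(2 \sqrt{47} - - \frac{34}{11}\right) \frac{1}{3923} = \left(2 \sqrt{47} + \frac{34}{11}\right) \frac{1}{3923} = \left(\frac{34}{11} + 2 \sqrt{47}\right) \frac{1}{3923} = \frac{34}{43153} + \frac{2 \sqrt{47}}{3923}$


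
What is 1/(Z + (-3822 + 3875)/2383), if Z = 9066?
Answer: 2383/21604331 ≈ 0.00011030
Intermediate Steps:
1/(Z + (-3822 + 3875)/2383) = 1/(9066 + (-3822 + 3875)/2383) = 1/(9066 + 53*(1/2383)) = 1/(9066 + 53/2383) = 1/(21604331/2383) = 2383/21604331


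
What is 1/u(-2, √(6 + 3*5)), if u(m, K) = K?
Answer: √21/21 ≈ 0.21822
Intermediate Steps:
1/u(-2, √(6 + 3*5)) = 1/(√(6 + 3*5)) = 1/(√(6 + 15)) = 1/(√21) = √21/21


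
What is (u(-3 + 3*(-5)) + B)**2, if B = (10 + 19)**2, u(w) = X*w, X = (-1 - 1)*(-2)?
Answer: 591361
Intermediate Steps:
X = 4 (X = -2*(-2) = 4)
u(w) = 4*w
B = 841 (B = 29**2 = 841)
(u(-3 + 3*(-5)) + B)**2 = (4*(-3 + 3*(-5)) + 841)**2 = (4*(-3 - 15) + 841)**2 = (4*(-18) + 841)**2 = (-72 + 841)**2 = 769**2 = 591361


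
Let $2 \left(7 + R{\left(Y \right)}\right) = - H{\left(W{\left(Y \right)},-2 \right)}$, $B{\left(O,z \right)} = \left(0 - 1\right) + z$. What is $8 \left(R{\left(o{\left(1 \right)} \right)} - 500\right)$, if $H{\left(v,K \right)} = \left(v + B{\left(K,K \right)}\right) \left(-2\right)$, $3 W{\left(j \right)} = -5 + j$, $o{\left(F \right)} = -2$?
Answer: $- \frac{12296}{3} \approx -4098.7$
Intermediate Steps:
$B{\left(O,z \right)} = -1 + z$
$W{\left(j \right)} = - \frac{5}{3} + \frac{j}{3}$ ($W{\left(j \right)} = \frac{-5 + j}{3} = - \frac{5}{3} + \frac{j}{3}$)
$H{\left(v,K \right)} = 2 - 2 K - 2 v$ ($H{\left(v,K \right)} = \left(v + \left(-1 + K\right)\right) \left(-2\right) = \left(-1 + K + v\right) \left(-2\right) = 2 - 2 K - 2 v$)
$R{\left(Y \right)} = - \frac{35}{3} + \frac{Y}{3}$ ($R{\left(Y \right)} = -7 + \frac{\left(-1\right) \left(2 - -4 - 2 \left(- \frac{5}{3} + \frac{Y}{3}\right)\right)}{2} = -7 + \frac{\left(-1\right) \left(2 + 4 - \left(- \frac{10}{3} + \frac{2 Y}{3}\right)\right)}{2} = -7 + \frac{\left(-1\right) \left(\frac{28}{3} - \frac{2 Y}{3}\right)}{2} = -7 + \frac{- \frac{28}{3} + \frac{2 Y}{3}}{2} = -7 + \left(- \frac{14}{3} + \frac{Y}{3}\right) = - \frac{35}{3} + \frac{Y}{3}$)
$8 \left(R{\left(o{\left(1 \right)} \right)} - 500\right) = 8 \left(\left(- \frac{35}{3} + \frac{1}{3} \left(-2\right)\right) - 500\right) = 8 \left(\left(- \frac{35}{3} - \frac{2}{3}\right) - 500\right) = 8 \left(- \frac{37}{3} - 500\right) = 8 \left(- \frac{1537}{3}\right) = - \frac{12296}{3}$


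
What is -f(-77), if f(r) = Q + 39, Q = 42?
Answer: -81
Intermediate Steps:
f(r) = 81 (f(r) = 42 + 39 = 81)
-f(-77) = -1*81 = -81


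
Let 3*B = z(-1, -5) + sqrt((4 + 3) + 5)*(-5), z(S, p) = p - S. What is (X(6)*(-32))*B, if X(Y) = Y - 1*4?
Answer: 256/3 + 640*sqrt(3)/3 ≈ 454.84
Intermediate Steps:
X(Y) = -4 + Y (X(Y) = Y - 4 = -4 + Y)
B = -4/3 - 10*sqrt(3)/3 (B = ((-5 - 1*(-1)) + sqrt((4 + 3) + 5)*(-5))/3 = ((-5 + 1) + sqrt(7 + 5)*(-5))/3 = (-4 + sqrt(12)*(-5))/3 = (-4 + (2*sqrt(3))*(-5))/3 = (-4 - 10*sqrt(3))/3 = -4/3 - 10*sqrt(3)/3 ≈ -7.1068)
(X(6)*(-32))*B = ((-4 + 6)*(-32))*(-4/3 - 10*sqrt(3)/3) = (2*(-32))*(-4/3 - 10*sqrt(3)/3) = -64*(-4/3 - 10*sqrt(3)/3) = 256/3 + 640*sqrt(3)/3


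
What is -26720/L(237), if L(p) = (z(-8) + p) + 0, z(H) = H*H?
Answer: -26720/301 ≈ -88.771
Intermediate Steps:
z(H) = H²
L(p) = 64 + p (L(p) = ((-8)² + p) + 0 = (64 + p) + 0 = 64 + p)
-26720/L(237) = -26720/(64 + 237) = -26720/301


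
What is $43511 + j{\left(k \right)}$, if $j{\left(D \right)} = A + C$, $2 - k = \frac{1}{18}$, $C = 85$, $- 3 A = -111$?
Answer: $43633$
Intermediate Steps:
$A = 37$ ($A = \left(- \frac{1}{3}\right) \left(-111\right) = 37$)
$k = \frac{35}{18}$ ($k = 2 - \frac{1}{18} = \frac{35}{18} \approx 1.9444$)
$j{\left(D \right)} = 122$ ($j{\left(D \right)} = 37 + 85 = 122$)
$43511 + j{\left(k \right)} = 43511 + 122 = 43633$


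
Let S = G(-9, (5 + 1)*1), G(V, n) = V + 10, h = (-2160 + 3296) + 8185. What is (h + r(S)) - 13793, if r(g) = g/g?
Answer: -4471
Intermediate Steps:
h = 9321 (h = 1136 + 8185 = 9321)
G(V, n) = 10 + V
S = 1 (S = 10 - 9 = 1)
r(g) = 1
(h + r(S)) - 13793 = (9321 + 1) - 13793 = 9322 - 13793 = -4471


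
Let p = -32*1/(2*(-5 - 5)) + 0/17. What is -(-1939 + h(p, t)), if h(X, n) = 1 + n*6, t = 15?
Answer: 1848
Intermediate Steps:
p = 8/5 (p = -32/(2*(-10)) + 0*(1/17) = -32/(-20) + 0 = -32*(-1/20) + 0 = 8/5 + 0 = 8/5 ≈ 1.6000)
h(X, n) = 1 + 6*n
-(-1939 + h(p, t)) = -(-1939 + (1 + 6*15)) = -(-1939 + (1 + 90)) = -(-1939 + 91) = -1*(-1848) = 1848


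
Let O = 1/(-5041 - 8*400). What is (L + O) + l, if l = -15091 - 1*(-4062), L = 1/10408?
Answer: -945983007679/85772328 ≈ -11029.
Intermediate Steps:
O = -1/8241 (O = 1/(-5041 - 3200) = 1/(-8241) = -1/8241 ≈ -0.00012134)
L = 1/10408 ≈ 9.6080e-5
l = -11029 (l = -15091 + 4062 = -11029)
(L + O) + l = (1/10408 - 1/8241) - 11029 = -2167/85772328 - 11029 = -945983007679/85772328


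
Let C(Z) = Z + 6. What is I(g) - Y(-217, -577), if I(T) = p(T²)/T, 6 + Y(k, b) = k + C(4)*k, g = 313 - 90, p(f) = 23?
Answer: 533662/223 ≈ 2393.1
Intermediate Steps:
C(Z) = 6 + Z
g = 223
Y(k, b) = -6 + 11*k (Y(k, b) = -6 + (k + (6 + 4)*k) = -6 + (k + 10*k) = -6 + 11*k)
I(T) = 23/T
I(g) - Y(-217, -577) = 23/223 - (-6 + 11*(-217)) = 23*(1/223) - (-6 - 2387) = 23/223 - 1*(-2393) = 23/223 + 2393 = 533662/223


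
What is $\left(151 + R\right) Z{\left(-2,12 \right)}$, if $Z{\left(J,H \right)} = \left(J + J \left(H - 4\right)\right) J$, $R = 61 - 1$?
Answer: $7596$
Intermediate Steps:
$R = 60$ ($R = 61 - 1 = 60$)
$Z{\left(J,H \right)} = J \left(J + J \left(-4 + H\right)\right)$ ($Z{\left(J,H \right)} = \left(J + J \left(H - 4\right)\right) J = \left(J + J \left(-4 + H\right)\right) J = J \left(J + J \left(-4 + H\right)\right)$)
$\left(151 + R\right) Z{\left(-2,12 \right)} = \left(151 + 60\right) \left(-2\right)^{2} \left(-3 + 12\right) = 211 \cdot 4 \cdot 9 = 211 \cdot 36 = 7596$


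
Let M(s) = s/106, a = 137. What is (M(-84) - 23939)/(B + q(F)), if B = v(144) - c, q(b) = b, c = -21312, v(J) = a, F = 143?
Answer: -1268809/1144376 ≈ -1.1087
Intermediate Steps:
v(J) = 137
M(s) = s/106 (M(s) = s*(1/106) = s/106)
B = 21449 (B = 137 - 1*(-21312) = 137 + 21312 = 21449)
(M(-84) - 23939)/(B + q(F)) = ((1/106)*(-84) - 23939)/(21449 + 143) = (-42/53 - 23939)/21592 = -1268809/53*1/21592 = -1268809/1144376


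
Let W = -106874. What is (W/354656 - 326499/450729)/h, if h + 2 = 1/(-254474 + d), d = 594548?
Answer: 1548905201488785/3020112349242248 ≈ 0.51286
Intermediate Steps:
h = -680147/340074 (h = -2 + 1/(-254474 + 594548) = -2 + 1/340074 = -680147/340074 ≈ -2.0000)
(W/354656 - 326499/450729)/h = (-106874/354656 - 326499/450729)/(-680147/340074) = (-106874*1/354656 - 326499*1/450729)*(-340074/680147) = (-53437/177328 - 108833/150243)*(-340074/680147) = -27327673415/26642290704*(-340074/680147) = 1548905201488785/3020112349242248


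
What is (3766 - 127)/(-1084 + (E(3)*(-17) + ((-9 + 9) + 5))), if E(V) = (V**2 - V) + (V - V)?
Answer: -3639/1181 ≈ -3.0813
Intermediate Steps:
E(V) = V**2 - V (E(V) = (V**2 - V) + 0 = V**2 - V)
(3766 - 127)/(-1084 + (E(3)*(-17) + ((-9 + 9) + 5))) = (3766 - 127)/(-1084 + ((3*(-1 + 3))*(-17) + ((-9 + 9) + 5))) = 3639/(-1084 + ((3*2)*(-17) + (0 + 5))) = 3639/(-1084 + (6*(-17) + 5)) = 3639/(-1084 + (-102 + 5)) = 3639/(-1084 - 97) = 3639/(-1181) = 3639*(-1/1181) = -3639/1181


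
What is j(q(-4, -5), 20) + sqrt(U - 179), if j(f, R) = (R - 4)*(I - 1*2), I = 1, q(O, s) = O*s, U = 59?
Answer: -16 + 2*I*sqrt(30) ≈ -16.0 + 10.954*I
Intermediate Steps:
j(f, R) = 4 - R (j(f, R) = (R - 4)*(1 - 1*2) = (-4 + R)*(1 - 2) = (-4 + R)*(-1) = 4 - R)
j(q(-4, -5), 20) + sqrt(U - 179) = (4 - 1*20) + sqrt(59 - 179) = (4 - 20) + sqrt(-120) = -16 + 2*I*sqrt(30)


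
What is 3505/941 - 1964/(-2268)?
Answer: 2449366/533547 ≈ 4.5907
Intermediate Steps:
3505/941 - 1964/(-2268) = 3505*(1/941) - 1964*(-1/2268) = 3505/941 + 491/567 = 2449366/533547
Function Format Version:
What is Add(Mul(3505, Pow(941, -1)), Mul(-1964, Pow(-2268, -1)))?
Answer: Rational(2449366, 533547) ≈ 4.5907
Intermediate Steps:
Add(Mul(3505, Pow(941, -1)), Mul(-1964, Pow(-2268, -1))) = Add(Mul(3505, Rational(1, 941)), Mul(-1964, Rational(-1, 2268))) = Add(Rational(3505, 941), Rational(491, 567)) = Rational(2449366, 533547)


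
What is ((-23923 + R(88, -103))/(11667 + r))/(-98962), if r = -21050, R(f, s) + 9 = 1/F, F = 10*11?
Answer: -2632519/102141649060 ≈ -2.5773e-5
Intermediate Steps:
F = 110
R(f, s) = -989/110 (R(f, s) = -9 + 1/110 = -989/110)
((-23923 + R(88, -103))/(11667 + r))/(-98962) = ((-23923 - 989/110)/(11667 - 21050))/(-98962) = -2632519/110/(-9383)*(-1/98962) = -2632519/110*(-1/9383)*(-1/98962) = (2632519/1032130)*(-1/98962) = -2632519/102141649060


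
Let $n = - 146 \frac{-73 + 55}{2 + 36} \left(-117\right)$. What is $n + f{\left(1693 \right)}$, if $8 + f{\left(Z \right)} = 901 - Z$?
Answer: $- \frac{168938}{19} \approx -8891.5$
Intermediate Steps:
$n = - \frac{153738}{19}$ ($n = - 146 \left(- \frac{18}{38}\right) \left(-117\right) = - 146 \left(\left(-18\right) \frac{1}{38}\right) \left(-117\right) = \left(-146\right) \left(- \frac{9}{19}\right) \left(-117\right) = \frac{1314}{19} \left(-117\right) = - \frac{153738}{19} \approx -8091.5$)
$f{\left(Z \right)} = 893 - Z$ ($f{\left(Z \right)} = -8 - \left(-901 + Z\right) = 893 - Z$)
$n + f{\left(1693 \right)} = - \frac{153738}{19} + \left(893 - 1693\right) = - \frac{153738}{19} - 800 = - \frac{168938}{19}$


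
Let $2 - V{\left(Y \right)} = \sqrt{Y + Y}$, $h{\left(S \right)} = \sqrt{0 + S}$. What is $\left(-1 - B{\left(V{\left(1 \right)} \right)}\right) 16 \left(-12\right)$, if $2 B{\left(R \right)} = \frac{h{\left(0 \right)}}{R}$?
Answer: $192$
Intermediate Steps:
$h{\left(S \right)} = \sqrt{S}$
$V{\left(Y \right)} = 2 - \sqrt{2} \sqrt{Y}$ ($V{\left(Y \right)} = 2 - \sqrt{Y + Y} = 2 - \sqrt{2 Y} = 2 - \sqrt{2} \sqrt{Y}$)
$B{\left(R \right)} = 0$ ($B{\left(R \right)} = \frac{\sqrt{0} \frac{1}{R}}{2} = \frac{0 \frac{1}{R}}{2} = \frac{1}{2} \cdot 0 = 0$)
$\left(-1 - B{\left(V{\left(1 \right)} \right)}\right) 16 \left(-12\right) = \left(-1 - 0\right) 16 \left(-12\right) = \left(-1 + 0\right) 16 \left(-12\right) = \left(-1\right) 16 \left(-12\right) = \left(-16\right) \left(-12\right) = 192$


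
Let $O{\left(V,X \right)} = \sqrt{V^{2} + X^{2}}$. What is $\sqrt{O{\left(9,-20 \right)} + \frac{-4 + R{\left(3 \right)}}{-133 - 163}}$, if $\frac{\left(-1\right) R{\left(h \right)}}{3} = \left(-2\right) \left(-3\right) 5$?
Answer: $\frac{\sqrt{1739 + 5476 \sqrt{481}}}{74} \approx 4.7169$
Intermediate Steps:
$R{\left(h \right)} = -90$ ($R{\left(h \right)} = - 3 \left(-2\right) \left(-3\right) 5 = - 3 \cdot 6 \cdot 5 = \left(-3\right) 30 = -90$)
$\sqrt{O{\left(9,-20 \right)} + \frac{-4 + R{\left(3 \right)}}{-133 - 163}} = \sqrt{\sqrt{9^{2} + \left(-20\right)^{2}} + \frac{-4 - 90}{-133 - 163}} = \sqrt{\sqrt{81 + 400} - \frac{94}{-296}} = \sqrt{\sqrt{481} - - \frac{47}{148}} = \sqrt{\sqrt{481} + \frac{47}{148}} = \sqrt{\frac{47}{148} + \sqrt{481}}$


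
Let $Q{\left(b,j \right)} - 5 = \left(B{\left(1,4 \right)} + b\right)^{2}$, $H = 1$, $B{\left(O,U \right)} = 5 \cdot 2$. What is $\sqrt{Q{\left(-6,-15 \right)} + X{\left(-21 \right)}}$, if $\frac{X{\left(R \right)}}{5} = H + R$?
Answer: $i \sqrt{79} \approx 8.8882 i$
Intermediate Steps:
$B{\left(O,U \right)} = 10$
$Q{\left(b,j \right)} = 5 + \left(10 + b\right)^{2}$
$X{\left(R \right)} = 5 + 5 R$ ($X{\left(R \right)} = 5 \left(1 + R\right) = 5 + 5 R$)
$\sqrt{Q{\left(-6,-15 \right)} + X{\left(-21 \right)}} = \sqrt{\left(5 + \left(10 - 6\right)^{2}\right) + \left(5 + 5 \left(-21\right)\right)} = \sqrt{\left(5 + 4^{2}\right) + \left(5 - 105\right)} = \sqrt{\left(5 + 16\right) - 100} = \sqrt{21 - 100} = \sqrt{-79} = i \sqrt{79}$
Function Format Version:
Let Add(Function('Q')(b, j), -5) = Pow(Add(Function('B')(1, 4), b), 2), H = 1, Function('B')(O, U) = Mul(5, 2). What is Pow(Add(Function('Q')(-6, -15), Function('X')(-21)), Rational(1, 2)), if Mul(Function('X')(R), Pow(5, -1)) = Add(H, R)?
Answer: Mul(I, Pow(79, Rational(1, 2))) ≈ Mul(8.8882, I)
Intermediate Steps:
Function('B')(O, U) = 10
Function('Q')(b, j) = Add(5, Pow(Add(10, b), 2))
Function('X')(R) = Add(5, Mul(5, R)) (Function('X')(R) = Mul(5, Add(1, R)) = Add(5, Mul(5, R)))
Pow(Add(Function('Q')(-6, -15), Function('X')(-21)), Rational(1, 2)) = Pow(Add(Add(5, Pow(Add(10, -6), 2)), Add(5, Mul(5, -21))), Rational(1, 2)) = Pow(Add(Add(5, Pow(4, 2)), Add(5, -105)), Rational(1, 2)) = Pow(Add(Add(5, 16), -100), Rational(1, 2)) = Pow(Add(21, -100), Rational(1, 2)) = Pow(-79, Rational(1, 2)) = Mul(I, Pow(79, Rational(1, 2)))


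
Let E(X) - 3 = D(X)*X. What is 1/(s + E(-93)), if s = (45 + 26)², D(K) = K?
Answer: 1/13693 ≈ 7.3030e-5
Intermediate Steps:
E(X) = 3 + X² (E(X) = 3 + X*X = 3 + X²)
s = 5041 (s = 71² = 5041)
1/(s + E(-93)) = 1/(5041 + (3 + (-93)²)) = 1/(5041 + (3 + 8649)) = 1/(5041 + 8652) = 1/13693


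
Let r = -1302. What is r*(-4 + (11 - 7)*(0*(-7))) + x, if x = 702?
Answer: 5910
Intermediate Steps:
r*(-4 + (11 - 7)*(0*(-7))) + x = -1302*(-4 + (11 - 7)*(0*(-7))) + 702 = -1302*(-4 + 4*0) + 702 = -1302*(-4 + 0) + 702 = -1302*(-4) + 702 = 5208 + 702 = 5910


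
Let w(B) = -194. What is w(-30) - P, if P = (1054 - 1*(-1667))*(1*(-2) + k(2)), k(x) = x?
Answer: -194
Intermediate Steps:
P = 0 (P = (1054 - 1*(-1667))*(1*(-2) + 2) = (1054 + 1667)*(-2 + 2) = 2721*0 = 0)
w(-30) - P = -194 - 1*0 = -194 + 0 = -194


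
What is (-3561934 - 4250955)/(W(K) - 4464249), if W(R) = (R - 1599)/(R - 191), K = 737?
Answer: 2132918697/1218740408 ≈ 1.7501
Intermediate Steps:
W(R) = (-1599 + R)/(-191 + R)
(-3561934 - 4250955)/(W(K) - 4464249) = (-3561934 - 4250955)/((-1599 + 737)/(-191 + 737) - 4464249) = -7812889/(-862/546 - 4464249) = -7812889/((1/546)*(-862) - 4464249) = -7812889/(-431/273 - 4464249) = -7812889/(-1218740408/273) = -7812889*(-273/1218740408) = 2132918697/1218740408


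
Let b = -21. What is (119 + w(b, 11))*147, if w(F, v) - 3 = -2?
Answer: 17640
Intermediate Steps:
w(F, v) = 1 (w(F, v) = 3 - 2 = 1)
(119 + w(b, 11))*147 = (119 + 1)*147 = 120*147 = 17640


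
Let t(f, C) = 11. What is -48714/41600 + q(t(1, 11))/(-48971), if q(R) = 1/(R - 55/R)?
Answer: -21173789/18081600 ≈ -1.1710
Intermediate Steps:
-48714/41600 + q(t(1, 11))/(-48971) = -48714/41600 + (11/(-55 + 11²))/(-48971) = -48714*1/41600 + (11/(-55 + 121))*(-1/48971) = -24357/20800 + (11/66)*(-1/48971) = -24357/20800 + (11*(1/66))*(-1/48971) = -24357/20800 + (⅙)*(-1/48971) = -24357/20800 - 1/293826 = -21173789/18081600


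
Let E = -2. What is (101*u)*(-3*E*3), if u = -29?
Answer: -52722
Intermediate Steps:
(101*u)*(-3*E*3) = (101*(-29))*(-3*(-2)*3) = -17574*3 = -2929*18 = -52722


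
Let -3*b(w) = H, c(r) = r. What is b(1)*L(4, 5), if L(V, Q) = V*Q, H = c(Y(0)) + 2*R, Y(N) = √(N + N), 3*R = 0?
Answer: 0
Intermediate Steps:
R = 0 (R = (⅓)*0 = 0)
Y(N) = √2*√N (Y(N) = √(2*N) = √2*√N)
H = 0 (H = √2*√0 + 2*0 = √2*0 + 0 = 0 + 0 = 0)
b(w) = 0 (b(w) = -⅓*0 = 0)
L(V, Q) = Q*V
b(1)*L(4, 5) = 0*(5*4) = 0*20 = 0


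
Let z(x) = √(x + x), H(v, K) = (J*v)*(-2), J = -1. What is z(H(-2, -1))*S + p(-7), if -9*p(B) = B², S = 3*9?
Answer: -49/9 + 54*I*√2 ≈ -5.4444 + 76.368*I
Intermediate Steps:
H(v, K) = 2*v (H(v, K) = -v*(-2) = 2*v)
S = 27
z(x) = √2*√x (z(x) = √(2*x) = √2*√x)
p(B) = -B²/9
z(H(-2, -1))*S + p(-7) = (√2*√(2*(-2)))*27 - ⅑*(-7)² = (√2*√(-4))*27 - ⅑*49 = (√2*(2*I))*27 - 49/9 = (2*I*√2)*27 - 49/9 = 54*I*√2 - 49/9 = -49/9 + 54*I*√2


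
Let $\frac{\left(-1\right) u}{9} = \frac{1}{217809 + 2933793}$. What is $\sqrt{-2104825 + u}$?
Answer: $\frac{11 i \sqrt{2133085870947318}}{350178} \approx 1450.8 i$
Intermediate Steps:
$u = - \frac{1}{350178}$ ($u = - \frac{9}{217809 + 2933793} = - \frac{9}{3151602} = \left(-9\right) \frac{1}{3151602} = - \frac{1}{350178} \approx -2.8557 \cdot 10^{-6}$)
$\sqrt{-2104825 + u} = \sqrt{-2104825 - \frac{1}{350178}} = \sqrt{- \frac{737063408851}{350178}} = \frac{11 i \sqrt{2133085870947318}}{350178}$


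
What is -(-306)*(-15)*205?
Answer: -940950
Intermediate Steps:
-(-306)*(-15)*205 = -102*45*205 = -4590*205 = -940950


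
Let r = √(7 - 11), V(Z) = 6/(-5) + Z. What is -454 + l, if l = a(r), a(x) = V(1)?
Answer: -2271/5 ≈ -454.20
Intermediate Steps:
V(Z) = -6/5 + Z (V(Z) = 6*(-⅕) + Z = -6/5 + Z)
r = 2*I (r = √(-4) = 2*I ≈ 2.0*I)
a(x) = -⅕ (a(x) = -6/5 + 1 = -⅕)
l = -⅕ ≈ -0.20000
-454 + l = -454 - ⅕ = -2271/5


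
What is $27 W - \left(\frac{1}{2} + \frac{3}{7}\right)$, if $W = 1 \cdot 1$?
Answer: $\frac{365}{14} \approx 26.071$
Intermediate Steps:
$W = 1$
$27 W - \left(\frac{1}{2} + \frac{3}{7}\right) = 27 \cdot 1 - \left(\frac{1}{2} + \frac{3}{7}\right) = 27 - \frac{13}{14} = \frac{365}{14}$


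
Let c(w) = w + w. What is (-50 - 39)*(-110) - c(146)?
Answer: 9498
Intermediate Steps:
c(w) = 2*w
(-50 - 39)*(-110) - c(146) = (-50 - 39)*(-110) - 2*146 = -89*(-110) - 1*292 = 9790 - 292 = 9498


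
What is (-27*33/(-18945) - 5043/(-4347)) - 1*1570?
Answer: -4785045694/3050145 ≈ -1568.8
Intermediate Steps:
(-27*33/(-18945) - 5043/(-4347)) - 1*1570 = (-891*(-1/18945) - 5043*(-1/4347)) - 1570 = (99/2105 + 1681/1449) - 1570 = 3681956/3050145 - 1570 = -4785045694/3050145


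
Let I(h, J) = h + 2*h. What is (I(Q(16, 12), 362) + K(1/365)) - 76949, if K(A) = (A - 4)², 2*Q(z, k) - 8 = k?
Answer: -10245405094/133225 ≈ -76903.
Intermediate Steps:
Q(z, k) = 4 + k/2
I(h, J) = 3*h
K(A) = (-4 + A)²
(I(Q(16, 12), 362) + K(1/365)) - 76949 = (3*(4 + (½)*12) + (-4 + 1/365)²) - 76949 = (3*(4 + 6) + (-4 + 1/365)²) - 76949 = (3*10 + (-1459/365)²) - 76949 = (30 + 2128681/133225) - 76949 = 6125431/133225 - 76949 = -10245405094/133225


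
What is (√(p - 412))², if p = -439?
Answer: -851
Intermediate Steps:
(√(p - 412))² = (√(-439 - 412))² = (√(-851))² = (I*√851)² = -851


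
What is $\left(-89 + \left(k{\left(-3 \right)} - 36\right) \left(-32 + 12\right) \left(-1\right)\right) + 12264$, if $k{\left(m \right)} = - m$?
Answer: $11515$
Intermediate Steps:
$\left(-89 + \left(k{\left(-3 \right)} - 36\right) \left(-32 + 12\right) \left(-1\right)\right) + 12264 = \left(-89 + \left(\left(-1\right) \left(-3\right) - 36\right) \left(-32 + 12\right) \left(-1\right)\right) + 12264 = \left(-89 + \left(3 - 36\right) \left(-20\right) \left(-1\right)\right) + 12264 = \left(-89 + \left(-33\right) \left(-20\right) \left(-1\right)\right) + 12264 = \left(-89 + 660 \left(-1\right)\right) + 12264 = \left(-89 - 660\right) + 12264 = -749 + 12264 = 11515$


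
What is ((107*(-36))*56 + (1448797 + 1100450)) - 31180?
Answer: 2302355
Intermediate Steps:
((107*(-36))*56 + (1448797 + 1100450)) - 31180 = (-3852*56 + 2549247) - 31180 = (-215712 + 2549247) - 31180 = 2333535 - 31180 = 2302355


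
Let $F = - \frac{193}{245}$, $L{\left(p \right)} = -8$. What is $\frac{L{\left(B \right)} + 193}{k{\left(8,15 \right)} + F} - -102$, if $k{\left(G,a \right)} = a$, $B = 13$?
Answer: $\frac{400489}{3482} \approx 115.02$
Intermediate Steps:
$F = - \frac{193}{245}$ ($F = \left(-193\right) \frac{1}{245} = - \frac{193}{245} \approx -0.78776$)
$\frac{L{\left(B \right)} + 193}{k{\left(8,15 \right)} + F} - -102 = \frac{-8 + 193}{15 - \frac{193}{245}} - -102 = \frac{185}{\frac{3482}{245}} + 102 = 185 \cdot \frac{245}{3482} + 102 = \frac{45325}{3482} + 102 = \frac{400489}{3482}$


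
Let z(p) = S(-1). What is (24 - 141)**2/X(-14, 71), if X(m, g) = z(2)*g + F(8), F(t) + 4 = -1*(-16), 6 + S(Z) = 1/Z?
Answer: -13689/485 ≈ -28.225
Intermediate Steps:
S(Z) = -6 + 1/Z
z(p) = -7 (z(p) = -6 + 1/(-1) = -6 - 1 = -7)
F(t) = 12 (F(t) = -4 - 1*(-16) = -4 + 16 = 12)
X(m, g) = 12 - 7*g (X(m, g) = -7*g + 12 = 12 - 7*g)
(24 - 141)**2/X(-14, 71) = (24 - 141)**2/(12 - 7*71) = (-117)**2/(12 - 497) = 13689/(-485) = 13689*(-1/485) = -13689/485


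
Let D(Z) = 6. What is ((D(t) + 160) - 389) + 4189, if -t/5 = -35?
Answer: 3966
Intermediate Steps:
t = 175 (t = -5*(-35) = 175)
((D(t) + 160) - 389) + 4189 = ((6 + 160) - 389) + 4189 = (166 - 389) + 4189 = -223 + 4189 = 3966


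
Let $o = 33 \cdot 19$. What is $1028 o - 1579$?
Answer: $642977$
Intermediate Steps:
$o = 627$
$1028 o - 1579 = 1028 \cdot 627 - 1579 = 644556 - 1579 = 642977$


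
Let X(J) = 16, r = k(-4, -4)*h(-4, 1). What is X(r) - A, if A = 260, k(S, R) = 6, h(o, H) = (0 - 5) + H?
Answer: -244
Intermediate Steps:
h(o, H) = -5 + H
r = -24 (r = 6*(-5 + 1) = 6*(-4) = -24)
X(r) - A = 16 - 1*260 = 16 - 260 = -244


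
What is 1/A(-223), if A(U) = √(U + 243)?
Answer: √5/10 ≈ 0.22361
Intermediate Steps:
A(U) = √(243 + U)
1/A(-223) = 1/(√(243 - 223)) = 1/(√20) = 1/(2*√5) = √5/10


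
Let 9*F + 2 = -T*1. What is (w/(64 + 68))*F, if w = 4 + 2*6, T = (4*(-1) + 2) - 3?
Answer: 4/99 ≈ 0.040404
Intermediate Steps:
T = -5 (T = (-4 + 2) - 3 = -2 - 3 = -5)
F = 1/3 (F = -2/9 + (-1*(-5)*1)/9 = -2/9 + (5*1)/9 = -2/9 + (1/9)*5 = -2/9 + 5/9 = 1/3 ≈ 0.33333)
w = 16 (w = 4 + 12 = 16)
(w/(64 + 68))*F = (16/(64 + 68))*(1/3) = (16/132)*(1/3) = ((1/132)*16)*(1/3) = (4/33)*(1/3) = 4/99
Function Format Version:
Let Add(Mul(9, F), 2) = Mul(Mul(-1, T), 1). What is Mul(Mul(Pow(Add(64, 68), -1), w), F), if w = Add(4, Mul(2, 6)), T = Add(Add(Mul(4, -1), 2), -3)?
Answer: Rational(4, 99) ≈ 0.040404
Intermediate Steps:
T = -5 (T = Add(Add(-4, 2), -3) = Add(-2, -3) = -5)
F = Rational(1, 3) (F = Add(Rational(-2, 9), Mul(Rational(1, 9), Mul(Mul(-1, -5), 1))) = Add(Rational(-2, 9), Mul(Rational(1, 9), Mul(5, 1))) = Add(Rational(-2, 9), Mul(Rational(1, 9), 5)) = Add(Rational(-2, 9), Rational(5, 9)) = Rational(1, 3) ≈ 0.33333)
w = 16 (w = Add(4, 12) = 16)
Mul(Mul(Pow(Add(64, 68), -1), w), F) = Mul(Mul(Pow(Add(64, 68), -1), 16), Rational(1, 3)) = Mul(Mul(Pow(132, -1), 16), Rational(1, 3)) = Mul(Mul(Rational(1, 132), 16), Rational(1, 3)) = Mul(Rational(4, 33), Rational(1, 3)) = Rational(4, 99)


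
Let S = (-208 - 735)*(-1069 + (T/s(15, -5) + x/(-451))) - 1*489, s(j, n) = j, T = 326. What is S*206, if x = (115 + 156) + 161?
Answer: 33581669272/165 ≈ 2.0353e+8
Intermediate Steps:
x = 432 (x = 271 + 161 = 432)
S = 163017812/165 (S = (-208 - 735)*(-1069 + (326/15 + 432/(-451))) - 1*489 = -943*(-1069 + (326*(1/15) + 432*(-1/451))) - 489 = -943*(-1069 + (326/15 - 432/451)) - 489 = -943*(-1069 + 140546/6765) - 489 = -943*(-7091239/6765) - 489 = 163098497/165 - 489 = 163017812/165 ≈ 9.8799e+5)
S*206 = (163017812/165)*206 = 33581669272/165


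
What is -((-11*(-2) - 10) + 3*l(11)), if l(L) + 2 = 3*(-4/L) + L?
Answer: -393/11 ≈ -35.727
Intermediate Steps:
l(L) = -2 + L - 12/L (l(L) = -2 + (3*(-4/L) + L) = -2 + (-12/L + L) = -2 + (L - 12/L) = -2 + L - 12/L)
-((-11*(-2) - 10) + 3*l(11)) = -((-11*(-2) - 10) + 3*(-2 + 11 - 12/11)) = -((22 - 10) + 3*(-2 + 11 - 12*1/11)) = -(12 + 3*(-2 + 11 - 12/11)) = -(12 + 3*(87/11)) = -(12 + 261/11) = -1*393/11 = -393/11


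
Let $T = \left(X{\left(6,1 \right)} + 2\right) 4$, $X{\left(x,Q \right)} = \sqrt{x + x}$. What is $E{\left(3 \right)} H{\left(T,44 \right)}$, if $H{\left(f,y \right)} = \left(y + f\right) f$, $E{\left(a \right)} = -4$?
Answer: $-2432 - 1920 \sqrt{3} \approx -5757.5$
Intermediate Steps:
$X{\left(x,Q \right)} = \sqrt{2} \sqrt{x}$ ($X{\left(x,Q \right)} = \sqrt{2 x} = \sqrt{2} \sqrt{x}$)
$T = 8 + 8 \sqrt{3}$ ($T = \left(\sqrt{2} \sqrt{6} + 2\right) 4 = \left(2 \sqrt{3} + 2\right) 4 = \left(2 + 2 \sqrt{3}\right) 4 = 8 + 8 \sqrt{3} \approx 21.856$)
$H{\left(f,y \right)} = f \left(f + y\right)$ ($H{\left(f,y \right)} = \left(f + y\right) f = f \left(f + y\right)$)
$E{\left(3 \right)} H{\left(T,44 \right)} = - 4 \left(8 + 8 \sqrt{3}\right) \left(\left(8 + 8 \sqrt{3}\right) + 44\right) = - 4 \left(8 + 8 \sqrt{3}\right) \left(52 + 8 \sqrt{3}\right)$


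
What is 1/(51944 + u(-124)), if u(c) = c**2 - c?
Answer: 1/67444 ≈ 1.4827e-5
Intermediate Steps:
1/(51944 + u(-124)) = 1/(51944 - 124*(-1 - 124)) = 1/(51944 - 124*(-125)) = 1/(51944 + 15500) = 1/67444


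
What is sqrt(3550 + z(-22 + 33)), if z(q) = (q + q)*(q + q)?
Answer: sqrt(4034) ≈ 63.514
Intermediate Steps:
z(q) = 4*q**2 (z(q) = (2*q)*(2*q) = 4*q**2)
sqrt(3550 + z(-22 + 33)) = sqrt(3550 + 4*(-22 + 33)**2) = sqrt(3550 + 4*11**2) = sqrt(3550 + 4*121) = sqrt(3550 + 484) = sqrt(4034)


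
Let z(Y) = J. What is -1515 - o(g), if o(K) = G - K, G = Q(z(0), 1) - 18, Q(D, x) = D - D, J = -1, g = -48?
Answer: -1545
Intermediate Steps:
z(Y) = -1
Q(D, x) = 0
G = -18 (G = 0 - 18 = -18)
o(K) = -18 - K
-1515 - o(g) = -1515 - (-18 - 1*(-48)) = -1515 - (-18 + 48) = -1515 - 1*30 = -1515 - 30 = -1545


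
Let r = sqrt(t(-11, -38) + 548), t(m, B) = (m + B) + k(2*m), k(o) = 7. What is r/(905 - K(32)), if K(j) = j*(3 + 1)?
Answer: sqrt(506)/777 ≈ 0.028950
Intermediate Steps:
t(m, B) = 7 + B + m (t(m, B) = (m + B) + 7 = (B + m) + 7 = 7 + B + m)
r = sqrt(506) (r = sqrt((7 - 38 - 11) + 548) = sqrt(-42 + 548) = sqrt(506) ≈ 22.494)
K(j) = 4*j (K(j) = j*4 = 4*j)
r/(905 - K(32)) = sqrt(506)/(905 - 4*32) = sqrt(506)/(905 - 1*128) = sqrt(506)/(905 - 128) = sqrt(506)/777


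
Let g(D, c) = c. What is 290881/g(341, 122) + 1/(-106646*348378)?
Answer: 5403568376702753/2266340331468 ≈ 2384.3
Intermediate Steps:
290881/g(341, 122) + 1/(-106646*348378) = 290881/122 + 1/(-106646*348378) = 290881*(1/122) - 1/106646*1/348378 = 290881/122 - 1/37153120188 = 5403568376702753/2266340331468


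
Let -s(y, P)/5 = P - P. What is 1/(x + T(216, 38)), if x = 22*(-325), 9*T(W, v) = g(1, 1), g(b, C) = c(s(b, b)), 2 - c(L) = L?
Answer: -9/64348 ≈ -0.00013986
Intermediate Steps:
s(y, P) = 0 (s(y, P) = -5*(P - P) = -5*0 = 0)
c(L) = 2 - L
g(b, C) = 2 (g(b, C) = 2 - 1*0 = 2 + 0 = 2)
T(W, v) = 2/9 (T(W, v) = (1/9)*2 = 2/9)
x = -7150
1/(x + T(216, 38)) = 1/(-7150 + 2/9) = 1/(-64348/9) = -9/64348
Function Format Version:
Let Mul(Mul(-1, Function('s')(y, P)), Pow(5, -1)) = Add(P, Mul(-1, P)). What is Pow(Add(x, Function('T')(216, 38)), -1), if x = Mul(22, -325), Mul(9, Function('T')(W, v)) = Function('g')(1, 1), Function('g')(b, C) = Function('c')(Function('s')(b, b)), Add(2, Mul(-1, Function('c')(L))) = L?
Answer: Rational(-9, 64348) ≈ -0.00013986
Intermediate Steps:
Function('s')(y, P) = 0 (Function('s')(y, P) = Mul(-5, Add(P, Mul(-1, P))) = Mul(-5, 0) = 0)
Function('c')(L) = Add(2, Mul(-1, L))
Function('g')(b, C) = 2 (Function('g')(b, C) = Add(2, Mul(-1, 0)) = Add(2, 0) = 2)
Function('T')(W, v) = Rational(2, 9) (Function('T')(W, v) = Mul(Rational(1, 9), 2) = Rational(2, 9))
x = -7150
Pow(Add(x, Function('T')(216, 38)), -1) = Pow(Add(-7150, Rational(2, 9)), -1) = Pow(Rational(-64348, 9), -1) = Rational(-9, 64348)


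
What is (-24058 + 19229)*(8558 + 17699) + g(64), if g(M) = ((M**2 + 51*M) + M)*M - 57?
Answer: -126319974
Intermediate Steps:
g(M) = -57 + M*(M**2 + 52*M) (g(M) = (M**2 + 52*M)*M - 57 = M*(M**2 + 52*M) - 57 = -57 + M*(M**2 + 52*M))
(-24058 + 19229)*(8558 + 17699) + g(64) = (-24058 + 19229)*(8558 + 17699) + (-57 + 64**3 + 52*64**2) = -4829*26257 + (-57 + 262144 + 52*4096) = -126795053 + (-57 + 262144 + 212992) = -126795053 + 475079 = -126319974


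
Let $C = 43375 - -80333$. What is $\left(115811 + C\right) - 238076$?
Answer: $1443$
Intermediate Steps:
$C = 123708$ ($C = 43375 + 80333 = 123708$)
$\left(115811 + C\right) - 238076 = \left(115811 + 123708\right) - 238076 = 239519 - 238076 = 1443$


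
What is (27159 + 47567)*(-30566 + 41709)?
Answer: 832671818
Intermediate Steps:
(27159 + 47567)*(-30566 + 41709) = 74726*11143 = 832671818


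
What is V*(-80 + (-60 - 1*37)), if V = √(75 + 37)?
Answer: -708*√7 ≈ -1873.2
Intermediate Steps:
V = 4*√7 (V = √112 = 4*√7 ≈ 10.583)
V*(-80 + (-60 - 1*37)) = (4*√7)*(-80 + (-60 - 1*37)) = (4*√7)*(-80 + (-60 - 37)) = (4*√7)*(-80 - 97) = (4*√7)*(-177) = -708*√7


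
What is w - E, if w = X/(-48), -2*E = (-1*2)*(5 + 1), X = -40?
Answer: -31/6 ≈ -5.1667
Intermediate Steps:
E = 6 (E = -(-1*2)*(5 + 1)/2 = -(-1)*6 = -½*(-12) = 6)
w = ⅚ (w = -40/(-48) = -40*(-1/48) = ⅚ ≈ 0.83333)
w - E = ⅚ - 1*6 = ⅚ - 6 = -31/6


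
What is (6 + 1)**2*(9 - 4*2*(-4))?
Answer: 2009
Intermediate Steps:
(6 + 1)**2*(9 - 4*2*(-4)) = 7**2*(9 - 8*(-4)) = 49*(9 + 32) = 49*41 = 2009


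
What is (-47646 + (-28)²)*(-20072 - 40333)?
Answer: 2830699110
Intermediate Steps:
(-47646 + (-28)²)*(-20072 - 40333) = (-47646 + 784)*(-60405) = -46862*(-60405) = 2830699110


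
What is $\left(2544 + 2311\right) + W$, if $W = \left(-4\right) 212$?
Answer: $4007$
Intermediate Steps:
$W = -848$
$\left(2544 + 2311\right) + W = \left(2544 + 2311\right) - 848 = 4855 - 848 = 4007$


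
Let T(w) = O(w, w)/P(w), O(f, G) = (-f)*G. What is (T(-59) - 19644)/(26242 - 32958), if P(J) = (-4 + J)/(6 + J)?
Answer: 1422065/423108 ≈ 3.3610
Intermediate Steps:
O(f, G) = -G*f
P(J) = (-4 + J)/(6 + J)
T(w) = -w²*(6 + w)/(-4 + w) (T(w) = (-w*w)/(((-4 + w)/(6 + w))) = (-w²)*((6 + w)/(-4 + w)) = -w²*(6 + w)/(-4 + w))
(T(-59) - 19644)/(26242 - 32958) = ((-59)²*(-6 - 1*(-59))/(-4 - 59) - 19644)/(26242 - 32958) = (3481*(-6 + 59)/(-63) - 19644)/(-6716) = (3481*(-1/63)*53 - 19644)*(-1/6716) = (-184493/63 - 19644)*(-1/6716) = -1422065/63*(-1/6716) = 1422065/423108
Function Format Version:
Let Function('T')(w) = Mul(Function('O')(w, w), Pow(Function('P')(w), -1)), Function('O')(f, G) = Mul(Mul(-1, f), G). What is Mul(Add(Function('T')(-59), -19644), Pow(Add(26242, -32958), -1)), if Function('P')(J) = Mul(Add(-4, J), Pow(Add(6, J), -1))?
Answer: Rational(1422065, 423108) ≈ 3.3610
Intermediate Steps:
Function('O')(f, G) = Mul(-1, G, f)
Function('P')(J) = Mul(Pow(Add(6, J), -1), Add(-4, J))
Function('T')(w) = Mul(-1, Pow(w, 2), Pow(Add(-4, w), -1), Add(6, w)) (Function('T')(w) = Mul(Mul(-1, w, w), Pow(Mul(Pow(Add(6, w), -1), Add(-4, w)), -1)) = Mul(Mul(-1, Pow(w, 2)), Mul(Pow(Add(-4, w), -1), Add(6, w))) = Mul(-1, Pow(w, 2), Pow(Add(-4, w), -1), Add(6, w)))
Mul(Add(Function('T')(-59), -19644), Pow(Add(26242, -32958), -1)) = Mul(Add(Mul(Pow(-59, 2), Pow(Add(-4, -59), -1), Add(-6, Mul(-1, -59))), -19644), Pow(Add(26242, -32958), -1)) = Mul(Add(Mul(3481, Pow(-63, -1), Add(-6, 59)), -19644), Pow(-6716, -1)) = Mul(Add(Mul(3481, Rational(-1, 63), 53), -19644), Rational(-1, 6716)) = Mul(Add(Rational(-184493, 63), -19644), Rational(-1, 6716)) = Mul(Rational(-1422065, 63), Rational(-1, 6716)) = Rational(1422065, 423108)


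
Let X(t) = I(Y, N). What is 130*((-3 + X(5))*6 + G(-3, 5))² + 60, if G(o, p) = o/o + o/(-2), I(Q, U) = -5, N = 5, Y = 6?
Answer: 538385/2 ≈ 2.6919e+5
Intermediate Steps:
G(o, p) = 1 - o/2 (G(o, p) = 1 + o*(-½) = 1 - o/2)
X(t) = -5
130*((-3 + X(5))*6 + G(-3, 5))² + 60 = 130*((-3 - 5)*6 + (1 - ½*(-3)))² + 60 = 130*(-8*6 + (1 + 3/2))² + 60 = 130*(-48 + 5/2)² + 60 = 130*(-91/2)² + 60 = 130*(8281/4) + 60 = 538265/2 + 60 = 538385/2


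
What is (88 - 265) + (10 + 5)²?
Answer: 48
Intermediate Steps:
(88 - 265) + (10 + 5)² = -177 + 15² = -177 + 225 = 48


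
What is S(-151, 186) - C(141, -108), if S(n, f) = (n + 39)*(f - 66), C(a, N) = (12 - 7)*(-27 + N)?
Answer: -12765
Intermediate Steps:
C(a, N) = -135 + 5*N (C(a, N) = 5*(-27 + N) = -135 + 5*N)
S(n, f) = (-66 + f)*(39 + n) (S(n, f) = (39 + n)*(-66 + f) = (-66 + f)*(39 + n))
S(-151, 186) - C(141, -108) = (-2574 - 66*(-151) + 39*186 + 186*(-151)) - (-135 + 5*(-108)) = (-2574 + 9966 + 7254 - 28086) - (-135 - 540) = -13440 - 1*(-675) = -13440 + 675 = -12765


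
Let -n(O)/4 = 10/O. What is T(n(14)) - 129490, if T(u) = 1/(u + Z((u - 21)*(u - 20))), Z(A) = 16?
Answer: -11913073/92 ≈ -1.2949e+5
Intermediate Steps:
n(O) = -40/O
T(u) = 1/(16 + u) (T(u) = 1/(u + 16) = 1/(16 + u))
T(n(14)) - 129490 = 1/(16 - 40/14) - 129490 = 1/(16 - 40*1/14) - 129490 = 1/(16 - 20/7) - 129490 = 1/(92/7) - 129490 = 7/92 - 129490 = -11913073/92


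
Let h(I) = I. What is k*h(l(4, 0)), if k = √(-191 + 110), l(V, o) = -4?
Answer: -36*I ≈ -36.0*I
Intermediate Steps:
k = 9*I (k = √(-81) = 9*I ≈ 9.0*I)
k*h(l(4, 0)) = (9*I)*(-4) = -36*I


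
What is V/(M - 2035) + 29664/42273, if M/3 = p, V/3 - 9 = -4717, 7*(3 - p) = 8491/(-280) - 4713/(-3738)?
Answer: 12730119879808/1649786506291 ≈ 7.7162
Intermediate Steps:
p = 1247599/174440 (p = 3 - (8491/(-280) - 4713/(-3738))/7 = 3 - (8491*(-1/280) - 4713*(-1/3738))/7 = 3 - (-1213/40 + 1571/1246)/7 = 3 - 1/7*(-724279/24920) = 3 + 724279/174440 = 1247599/174440 ≈ 7.1520)
V = -14124 (V = 27 + 3*(-4717) = 27 - 14151 = -14124)
M = 3742797/174440 (M = 3*(1247599/174440) = 3742797/174440 ≈ 21.456)
V/(M - 2035) + 29664/42273 = -14124/(3742797/174440 - 2035) + 29664/42273 = -14124/(-351242603/174440) + 29664*(1/42273) = -14124*(-174440/351242603) + 3296/4697 = 2463790560/351242603 + 3296/4697 = 12730119879808/1649786506291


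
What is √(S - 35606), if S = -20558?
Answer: 2*I*√14041 ≈ 236.99*I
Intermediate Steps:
√(S - 35606) = √(-20558 - 35606) = √(-56164) = 2*I*√14041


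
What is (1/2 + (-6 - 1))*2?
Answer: -13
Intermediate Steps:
(1/2 + (-6 - 1))*2 = (½ - 7)*2 = -13/2*2 = -13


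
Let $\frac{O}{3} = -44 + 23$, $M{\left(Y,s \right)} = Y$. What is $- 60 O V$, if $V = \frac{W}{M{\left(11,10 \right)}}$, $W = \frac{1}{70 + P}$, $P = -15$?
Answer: $\frac{756}{121} \approx 6.2479$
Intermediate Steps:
$O = -63$ ($O = 3 \left(-44 + 23\right) = 3 \left(-21\right) = -63$)
$W = \frac{1}{55}$ ($W = \frac{1}{70 - 15} = \frac{1}{55} \approx 0.018182$)
$V = \frac{1}{605}$ ($V = \frac{1}{55 \cdot 11} = \frac{1}{55} \cdot \frac{1}{11} = \frac{1}{605} \approx 0.0016529$)
$- 60 O V = \left(-60\right) \left(-63\right) \frac{1}{605} = 3780 \cdot \frac{1}{605} = \frac{756}{121}$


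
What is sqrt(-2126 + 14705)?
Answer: sqrt(12579) ≈ 112.16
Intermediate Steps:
sqrt(-2126 + 14705) = sqrt(12579)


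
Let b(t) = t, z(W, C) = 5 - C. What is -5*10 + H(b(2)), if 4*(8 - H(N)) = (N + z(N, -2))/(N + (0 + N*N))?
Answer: -339/8 ≈ -42.375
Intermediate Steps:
H(N) = 8 - (7 + N)/(4*(N + N²)) (H(N) = 8 - (N + (5 - 1*(-2)))/(4*(N + (0 + N*N))) = 8 - (N + (5 + 2))/(4*(N + (0 + N²))) = 8 - (N + 7)/(4*(N + N²)) = 8 - (7 + N)/(4*(N + N²)))
-5*10 + H(b(2)) = -5*10 + (¼)*(-7 + 31*2 + 32*2²)/(2*(1 + 2)) = -50 + (¼)*(½)*(-7 + 62 + 32*4)/3 = -50 + (¼)*(½)*(⅓)*(-7 + 62 + 128) = -50 + (¼)*(½)*(⅓)*183 = -50 + 61/8 = -339/8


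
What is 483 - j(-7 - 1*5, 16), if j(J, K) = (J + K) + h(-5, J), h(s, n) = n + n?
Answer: 503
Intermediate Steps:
h(s, n) = 2*n
j(J, K) = K + 3*J (j(J, K) = (J + K) + 2*J = K + 3*J)
483 - j(-7 - 1*5, 16) = 483 - (16 + 3*(-7 - 1*5)) = 483 - (16 + 3*(-7 - 5)) = 483 - (16 + 3*(-12)) = 483 - (16 - 36) = 483 - 1*(-20) = 483 + 20 = 503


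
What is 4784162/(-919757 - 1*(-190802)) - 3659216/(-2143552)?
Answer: -474231014009/97659559260 ≈ -4.8560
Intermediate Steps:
4784162/(-919757 - 1*(-190802)) - 3659216/(-2143552) = 4784162/(-919757 + 190802) - 3659216*(-1/2143552) = 4784162/(-728955) + 228701/133972 = 4784162*(-1/728955) + 228701/133972 = -4784162/728955 + 228701/133972 = -474231014009/97659559260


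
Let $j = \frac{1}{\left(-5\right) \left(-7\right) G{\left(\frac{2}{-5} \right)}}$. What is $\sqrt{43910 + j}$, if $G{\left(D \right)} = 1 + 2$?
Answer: $\frac{\sqrt{484107855}}{105} \approx 209.55$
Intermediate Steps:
$G{\left(D \right)} = 3$
$j = \frac{1}{105}$ ($j = \frac{1}{\left(-5\right) \left(-7\right) 3} = \frac{1}{35 \cdot 3} = \frac{1}{105} \approx 0.0095238$)
$\sqrt{43910 + j} = \sqrt{43910 + \frac{1}{105}} = \sqrt{\frac{4610551}{105}} = \frac{\sqrt{484107855}}{105}$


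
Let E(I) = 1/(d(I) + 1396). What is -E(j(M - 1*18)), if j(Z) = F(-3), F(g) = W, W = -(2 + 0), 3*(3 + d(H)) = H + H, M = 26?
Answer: -3/4175 ≈ -0.00071856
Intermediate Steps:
d(H) = -3 + 2*H/3 (d(H) = -3 + (H + H)/3 = -3 + (2*H)/3 = -3 + 2*H/3)
W = -2 (W = -1*2 = -2)
F(g) = -2
j(Z) = -2
E(I) = 1/(1393 + 2*I/3) (E(I) = 1/((-3 + 2*I/3) + 1396) = 1/(1393 + 2*I/3))
-E(j(M - 1*18)) = -3/(4179 + 2*(-2)) = -3/(4179 - 4) = -3/4175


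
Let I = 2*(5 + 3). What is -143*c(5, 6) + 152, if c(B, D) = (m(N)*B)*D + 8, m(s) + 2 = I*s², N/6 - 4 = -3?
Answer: -2463452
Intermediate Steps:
N = 6 (N = 24 + 6*(-3) = 24 - 18 = 6)
I = 16 (I = 2*8 = 16)
m(s) = -2 + 16*s²
c(B, D) = 8 + 574*B*D (c(B, D) = ((-2 + 16*6²)*B)*D + 8 = ((-2 + 16*36)*B)*D + 8 = ((-2 + 576)*B)*D + 8 = (574*B)*D + 8 = 574*B*D + 8 = 8 + 574*B*D)
-143*c(5, 6) + 152 = -143*(8 + 574*5*6) + 152 = -143*(8 + 17220) + 152 = -143*17228 + 152 = -2463604 + 152 = -2463452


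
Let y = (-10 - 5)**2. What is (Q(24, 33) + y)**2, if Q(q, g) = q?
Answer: 62001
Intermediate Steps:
y = 225 (y = (-15)**2 = 225)
(Q(24, 33) + y)**2 = (24 + 225)**2 = 249**2 = 62001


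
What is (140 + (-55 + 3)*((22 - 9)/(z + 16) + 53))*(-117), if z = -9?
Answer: 2221596/7 ≈ 3.1737e+5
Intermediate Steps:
(140 + (-55 + 3)*((22 - 9)/(z + 16) + 53))*(-117) = (140 + (-55 + 3)*((22 - 9)/(-9 + 16) + 53))*(-117) = (140 - 52*(13/7 + 53))*(-117) = (140 - 52*384/7)*(-117) = (140 - 19968/7)*(-117) = -18988/7*(-117) = 2221596/7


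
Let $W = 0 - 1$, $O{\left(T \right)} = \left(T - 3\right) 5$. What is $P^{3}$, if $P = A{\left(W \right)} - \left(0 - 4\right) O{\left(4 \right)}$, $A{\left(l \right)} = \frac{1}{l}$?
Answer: $6859$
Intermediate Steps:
$O{\left(T \right)} = -15 + 5 T$ ($O{\left(T \right)} = \left(-3 + T\right) 5 = -15 + 5 T$)
$W = -1$
$P = 19$ ($P = \frac{1}{-1} - \left(0 - 4\right) \left(-15 + 5 \cdot 4\right) = -1 - - 4 \left(-15 + 20\right) = -1 - \left(-4\right) 5 = -1 - -20 = -1 + 20 = 19$)
$P^{3} = 19^{3} = 6859$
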